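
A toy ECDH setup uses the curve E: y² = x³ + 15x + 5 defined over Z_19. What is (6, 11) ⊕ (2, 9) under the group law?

(16, 3)

(6, 11) + (2, 9). λ = (9 - 11)/(2 - 6) ≡ 17/15 mod 19. 15⁻¹ ≡ 14 (mod 19), so λ ≡ 10.
  x = λ² - 6 - 2 = 100 - 8 ≡ 16; y = λ·(6 - 16) - 11 ≡ 3. → (16, 3)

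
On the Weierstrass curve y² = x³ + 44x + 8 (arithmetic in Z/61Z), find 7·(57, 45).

(41, 20)

Write P = (57, 45).
Double-and-add on 7 = (111)₂. Start with P = (57, 45) for the leading 1-bit.
double: tangent at (57, 45): λ = (3·57² + 44)/(2·45) ≡ 31/29. 29⁻¹ ≡ 40 (mod 61), so λ ≡ 31·40 ≡ 20.
  x = λ² - 57 - 57 = 400 - 114 ≡ 42; y = λ·(57 - 42) - 45 ≡ 11. → (42, 11)
add P: (42, 11) + (57, 45). λ = (45 - 11)/(57 - 42) ≡ 34/15 mod 61. 15⁻¹ ≡ 57 (mod 61), so λ ≡ 47.
  x = λ² - 42 - 57 = 2209 - 99 ≡ 36; y = λ·(42 - 36) - 11 ≡ 27. → (36, 27)
double: tangent at (36, 27): λ = (3·36² + 44)/(2·27) ≡ 28/54. 54⁻¹ ≡ 26 (mod 61) since 54·26 = 1404 ≡ 1, so λ ≡ 28·26 ≡ 57.
  x = λ² - 36 - 36 = 3249 - 72 ≡ 5; y = λ·(36 - 5) - 27 ≡ 32. → (5, 32)
add P: (5, 32) + (57, 45). λ = (45 - 32)/(57 - 5) ≡ 13/52 mod 61. 52⁻¹ ≡ 27 (mod 61) since 52·27 = 1404 ≡ 1, so λ ≡ 46.
  x = λ² - 5 - 57 = 2116 - 62 ≡ 41; y = λ·(5 - 41) - 32 ≡ 20. → (41, 20)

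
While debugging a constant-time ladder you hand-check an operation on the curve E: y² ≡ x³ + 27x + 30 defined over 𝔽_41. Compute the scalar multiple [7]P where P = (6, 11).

(21, 31)

Repeated addition: build up to 7P.
2P: tangent at (6, 11): λ = (3·6² + 27)/(2·11) ≡ 12/22. 22⁻¹ ≡ 28 (mod 41), so λ ≡ 12·28 ≡ 8.
  x = λ² - 6 - 6 = 64 - 12 ≡ 11; y = λ·(6 - 11) - 11 ≡ 31. → (11, 31)
3P: (11, 31) + (6, 11). λ = (11 - 31)/(6 - 11) ≡ 21/36 mod 41. 36⁻¹ ≡ 8 (mod 41) since 36·8 = 288 ≡ 1, so λ ≡ 4.
  x = λ² - 11 - 6 = 16 - 17 ≡ 40; y = λ·(11 - 40) - 31 ≡ 17. → (40, 17)
4P: (40, 17) + (6, 11). λ = (11 - 17)/(6 - 40) ≡ 35/7 mod 41. 7⁻¹ ≡ 6 (mod 41), so λ ≡ 5.
  x = λ² - 40 - 6 = 25 - 46 ≡ 20; y = λ·(40 - 20) - 17 ≡ 1. → (20, 1)
5P: (20, 1) + (6, 11). λ = (11 - 1)/(6 - 20) ≡ 10/27 mod 41. 27⁻¹ ≡ 38 (mod 41) since 27·38 = 1026 ≡ 1, so λ ≡ 11.
  x = λ² - 20 - 6 = 121 - 26 ≡ 13; y = λ·(20 - 13) - 1 ≡ 35. → (13, 35)
6P: (13, 35) + (6, 11). λ = (11 - 35)/(6 - 13) ≡ 17/34 mod 41. 34⁻¹ ≡ 35 (mod 41), so λ ≡ 21.
  x = λ² - 13 - 6 = 441 - 19 ≡ 12; y = λ·(13 - 12) - 35 ≡ 27. → (12, 27)
7P: (12, 27) + (6, 11). λ = (11 - 27)/(6 - 12) ≡ 25/35 mod 41. 35⁻¹ ≡ 34 (mod 41) since 35·34 = 1190 ≡ 1, so λ ≡ 30.
  x = λ² - 12 - 6 = 900 - 18 ≡ 21; y = λ·(12 - 21) - 27 ≡ 31. → (21, 31)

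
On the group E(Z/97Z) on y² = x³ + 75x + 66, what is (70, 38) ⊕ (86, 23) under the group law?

(87, 81)

(70, 38) + (86, 23). λ = (23 - 38)/(86 - 70) ≡ 82/16 mod 97. 16⁻¹ ≡ 91 (mod 97) since 16·91 = 1456 ≡ 1, so λ ≡ 90.
  x = λ² - 70 - 86 = 8100 - 156 ≡ 87; y = λ·(70 - 87) - 38 ≡ 81. → (87, 81)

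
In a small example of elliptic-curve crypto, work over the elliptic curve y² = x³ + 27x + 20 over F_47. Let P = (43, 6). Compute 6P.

Repeated addition: build up to 6P.
2P: tangent at (43, 6): λ = (3·43² + 27)/(2·6) ≡ 28/12. 12⁻¹ ≡ 4 (mod 47) since 12·4 = 48 ≡ 1, so λ ≡ 28·4 ≡ 18.
  x = λ² - 43 - 43 = 324 - 86 ≡ 3; y = λ·(43 - 3) - 6 ≡ 9. → (3, 9)
3P: (3, 9) + (43, 6). λ = (6 - 9)/(43 - 3) ≡ 44/40 mod 47. 40⁻¹ ≡ 20 (mod 47), so λ ≡ 34.
  x = λ² - 3 - 43 = 1156 - 46 ≡ 29; y = λ·(3 - 29) - 9 ≡ 0. → (29, 0)
4P: (29, 0) + (43, 6). λ = (6 - 0)/(43 - 29) ≡ 6/14 mod 47. 14⁻¹ ≡ 37 (mod 47), so λ ≡ 34.
  x = λ² - 29 - 43 = 1156 - 72 ≡ 3; y = λ·(29 - 3) - 0 ≡ 38. → (3, 38)
5P: (3, 38) + (43, 6). λ = (6 - 38)/(43 - 3) ≡ 15/40 mod 47. 40⁻¹ ≡ 20 (mod 47), so λ ≡ 18.
  x = λ² - 3 - 43 = 324 - 46 ≡ 43; y = λ·(3 - 43) - 38 ≡ 41. → (43, 41)
6P: (43, 41) + (43, 6): same x and y₁ ≡ -y₂, so the sum is O.

O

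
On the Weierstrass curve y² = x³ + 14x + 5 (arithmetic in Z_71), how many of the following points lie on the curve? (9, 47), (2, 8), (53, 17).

1

(9, 47): 47² ≡ 8, rhs ≡ 8 → on.
(2, 8): 8² ≡ 64, rhs ≡ 41 → off.
(53, 17): 17² ≡ 5, rhs ≡ 27 → off.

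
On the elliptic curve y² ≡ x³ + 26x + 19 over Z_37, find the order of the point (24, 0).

2P: (24, 0) + (24, 0): same x and y₁ ≡ -y₂, so the sum is O.
2P = O, so the order is 2.

2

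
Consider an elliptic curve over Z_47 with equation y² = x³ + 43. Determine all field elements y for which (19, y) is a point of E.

none

x³ + 0x + 43 = 6902 ≡ 40 (mod 47).
40 is a non-residue mod 47; no y exists.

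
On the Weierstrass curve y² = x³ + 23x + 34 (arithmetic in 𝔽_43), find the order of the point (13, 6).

9

2P: tangent at (13, 6): λ = (3·13² + 23)/(2·6) ≡ 14/12. 12⁻¹ ≡ 18 (mod 43) since 12·18 = 216 ≡ 1, so λ ≡ 14·18 ≡ 37.
  x = λ² - 13 - 13 = 1369 - 26 ≡ 10; y = λ·(13 - 10) - 6 ≡ 19. → (10, 19)
3P: (10, 19) + (13, 6). λ = (6 - 19)/(13 - 10) ≡ 30/3 mod 43. 3⁻¹ ≡ 29 (mod 43), so λ ≡ 10.
  x = λ² - 10 - 13 = 100 - 23 ≡ 34; y = λ·(10 - 34) - 19 ≡ 42. → (34, 42)
4P: (34, 42) + (13, 6). λ = (6 - 42)/(13 - 34) ≡ 7/22 mod 43. 22⁻¹ ≡ 2 (mod 43) since 22·2 = 44 ≡ 1, so λ ≡ 14.
  x = λ² - 34 - 13 = 196 - 47 ≡ 20; y = λ·(34 - 20) - 42 ≡ 25. → (20, 25)
5P: (20, 25) + (13, 6). λ = (6 - 25)/(13 - 20) ≡ 24/36 mod 43. 36⁻¹ ≡ 6 (mod 43), so λ ≡ 15.
  x = λ² - 20 - 13 = 225 - 33 ≡ 20; y = λ·(20 - 20) - 25 ≡ 18. → (20, 18)
6P: (20, 18) + (13, 6). λ = (6 - 18)/(13 - 20) ≡ 31/36 mod 43. 36⁻¹ ≡ 6 (mod 43) since 36·6 = 216 ≡ 1, so λ ≡ 14.
  x = λ² - 20 - 13 = 196 - 33 ≡ 34; y = λ·(20 - 34) - 18 ≡ 1. → (34, 1)
7P: (34, 1) + (13, 6). λ = (6 - 1)/(13 - 34) ≡ 5/22 mod 43. 22⁻¹ ≡ 2 (mod 43) since 22·2 = 44 ≡ 1, so λ ≡ 10.
  x = λ² - 34 - 13 = 100 - 47 ≡ 10; y = λ·(34 - 10) - 1 ≡ 24. → (10, 24)
8P: (10, 24) + (13, 6). λ = (6 - 24)/(13 - 10) ≡ 25/3 mod 43. 3⁻¹ ≡ 29 (mod 43) since 3·29 = 87 ≡ 1, so λ ≡ 37.
  x = λ² - 10 - 13 = 1369 - 23 ≡ 13; y = λ·(10 - 13) - 24 ≡ 37. → (13, 37)
9P: (13, 37) + (13, 6): same x and y₁ ≡ -y₂, so the sum is O.
9P = O, so the order is 9.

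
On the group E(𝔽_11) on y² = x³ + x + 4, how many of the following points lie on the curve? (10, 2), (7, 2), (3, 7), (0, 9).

1

(10, 2): 2² ≡ 4, rhs ≡ 2 → off.
(7, 2): 2² ≡ 4, rhs ≡ 2 → off.
(3, 7): 7² ≡ 5, rhs ≡ 1 → off.
(0, 9): 9² ≡ 4, rhs ≡ 4 → on.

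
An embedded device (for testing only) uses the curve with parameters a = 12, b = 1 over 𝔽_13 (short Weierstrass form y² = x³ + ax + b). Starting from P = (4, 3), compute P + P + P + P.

(12, 1)

Repeated addition: build up to 4P.
2P: tangent at (4, 3): λ = (3·4² + 12)/(2·3) ≡ 8/6. 6⁻¹ ≡ 11 (mod 13) since 6·11 = 66 ≡ 1, so λ ≡ 8·11 ≡ 10.
  x = λ² - 4 - 4 = 100 - 8 ≡ 1; y = λ·(4 - 1) - 3 ≡ 1. → (1, 1)
3P: (1, 1) + (4, 3). λ = (3 - 1)/(4 - 1) ≡ 2/3 mod 13. 3⁻¹ ≡ 9 (mod 13), so λ ≡ 5.
  x = λ² - 1 - 4 = 25 - 5 ≡ 7; y = λ·(1 - 7) - 1 ≡ 8. → (7, 8)
4P: (7, 8) + (4, 3). λ = (3 - 8)/(4 - 7) ≡ 8/10 mod 13. 10⁻¹ ≡ 4 (mod 13) since 10·4 = 40 ≡ 1, so λ ≡ 6.
  x = λ² - 7 - 4 = 36 - 11 ≡ 12; y = λ·(7 - 12) - 8 ≡ 1. → (12, 1)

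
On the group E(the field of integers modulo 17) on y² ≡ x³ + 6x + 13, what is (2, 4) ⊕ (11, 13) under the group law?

(5, 10)

(2, 4) + (11, 13). λ = (13 - 4)/(11 - 2) ≡ 9/9 mod 17. 9⁻¹ ≡ 2 (mod 17), so λ ≡ 1.
  x = λ² - 2 - 11 = 1 - 13 ≡ 5; y = λ·(2 - 5) - 4 ≡ 10. → (5, 10)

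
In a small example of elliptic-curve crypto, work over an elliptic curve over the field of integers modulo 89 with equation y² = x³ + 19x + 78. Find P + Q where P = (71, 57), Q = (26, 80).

(71, 57) + (26, 80). λ = (80 - 57)/(26 - 71) ≡ 23/44 mod 89. 44⁻¹ ≡ 87 (mod 89), so λ ≡ 43.
  x = λ² - 71 - 26 = 1849 - 97 ≡ 61; y = λ·(71 - 61) - 57 ≡ 17. → (61, 17)

(61, 17)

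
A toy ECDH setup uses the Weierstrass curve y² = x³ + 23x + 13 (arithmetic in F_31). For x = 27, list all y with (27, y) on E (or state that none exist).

x³ + 23x + 13 = 20317 ≡ 12 (mod 31).
12 is a non-residue mod 31; no y exists.

none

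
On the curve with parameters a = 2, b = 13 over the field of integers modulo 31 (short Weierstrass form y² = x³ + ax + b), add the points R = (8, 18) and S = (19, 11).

(8, 18) + (19, 11). λ = (11 - 18)/(19 - 8) ≡ 24/11 mod 31. 11⁻¹ ≡ 17 (mod 31), so λ ≡ 5.
  x = λ² - 8 - 19 = 25 - 27 ≡ 29; y = λ·(8 - 29) - 18 ≡ 1. → (29, 1)

(29, 1)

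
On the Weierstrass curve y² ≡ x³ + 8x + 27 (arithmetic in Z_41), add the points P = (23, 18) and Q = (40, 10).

(10, 0)

(23, 18) + (40, 10). λ = (10 - 18)/(40 - 23) ≡ 33/17 mod 41. 17⁻¹ ≡ 29 (mod 41) since 17·29 = 493 ≡ 1, so λ ≡ 14.
  x = λ² - 23 - 40 = 196 - 63 ≡ 10; y = λ·(23 - 10) - 18 ≡ 0. → (10, 0)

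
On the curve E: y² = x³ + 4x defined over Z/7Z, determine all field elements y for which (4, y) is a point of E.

none

x³ + 4x + 0 = 80 ≡ 3 (mod 7).
3 is a non-residue mod 7; no y exists.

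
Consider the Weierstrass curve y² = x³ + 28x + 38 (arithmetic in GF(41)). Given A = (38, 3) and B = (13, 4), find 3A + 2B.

First 3A:
Repeated addition: build up to 3A.
2A: tangent at (38, 3): λ = (3·38² + 28)/(2·3) ≡ 14/6. 6⁻¹ ≡ 7 (mod 41) since 6·7 = 42 ≡ 1, so λ ≡ 14·7 ≡ 16.
  x = λ² - 38 - 38 = 256 - 76 ≡ 16; y = λ·(38 - 16) - 3 ≡ 21. → (16, 21)
3A: (16, 21) + (38, 3). λ = (3 - 21)/(38 - 16) ≡ 23/22 mod 41. 22⁻¹ ≡ 28 (mod 41), so λ ≡ 29.
  x = λ² - 16 - 38 = 841 - 54 ≡ 8; y = λ·(16 - 8) - 21 ≡ 6. → (8, 6)
3A = (8, 6).
Next 2B:
Repeated addition: build up to 2B.
2B: tangent at (13, 4): λ = (3·13² + 28)/(2·4) ≡ 2/8. 8⁻¹ ≡ 36 (mod 41), so λ ≡ 2·36 ≡ 31.
  x = λ² - 13 - 13 = 961 - 26 ≡ 33; y = λ·(13 - 33) - 4 ≡ 32. → (33, 32)
2B = (33, 32).
Finally 3A + 2B:
(8, 6) + (33, 32). λ = (32 - 6)/(33 - 8) ≡ 26/25 mod 41. 25⁻¹ ≡ 23 (mod 41) since 25·23 = 575 ≡ 1, so λ ≡ 24.
  x = λ² - 8 - 33 = 576 - 41 ≡ 2; y = λ·(8 - 2) - 6 ≡ 15. → (2, 15)

(2, 15)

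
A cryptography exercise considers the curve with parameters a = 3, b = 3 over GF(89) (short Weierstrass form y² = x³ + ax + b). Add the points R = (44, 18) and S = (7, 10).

(87, 16)

(44, 18) + (7, 10). λ = (10 - 18)/(7 - 44) ≡ 81/52 mod 89. 52⁻¹ ≡ 12 (mod 89), so λ ≡ 82.
  x = λ² - 44 - 7 = 6724 - 51 ≡ 87; y = λ·(44 - 87) - 18 ≡ 16. → (87, 16)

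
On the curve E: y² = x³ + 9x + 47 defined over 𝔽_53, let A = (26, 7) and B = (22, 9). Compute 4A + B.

First 4A:
Repeated addition: build up to 4A.
2A: tangent at (26, 7): λ = (3·26² + 9)/(2·7) ≡ 23/14. 14⁻¹ ≡ 19 (mod 53), so λ ≡ 23·19 ≡ 13.
  x = λ² - 26 - 26 = 169 - 52 ≡ 11; y = λ·(26 - 11) - 7 ≡ 29. → (11, 29)
3A: (11, 29) + (26, 7). λ = (7 - 29)/(26 - 11) ≡ 31/15 mod 53. 15⁻¹ ≡ 46 (mod 53) since 15·46 = 690 ≡ 1, so λ ≡ 48.
  x = λ² - 11 - 26 = 2304 - 37 ≡ 41; y = λ·(11 - 41) - 29 ≡ 15. → (41, 15)
4A: (41, 15) + (26, 7). λ = (7 - 15)/(26 - 41) ≡ 45/38 mod 53. 38⁻¹ ≡ 7 (mod 53), so λ ≡ 50.
  x = λ² - 41 - 26 = 2500 - 67 ≡ 48; y = λ·(41 - 48) - 15 ≡ 6. → (48, 6)
4A = (48, 6).
Finally 4A + B:
(48, 6) + (22, 9). λ = (9 - 6)/(22 - 48) ≡ 3/27 mod 53. 27⁻¹ ≡ 2 (mod 53), so λ ≡ 6.
  x = λ² - 48 - 22 = 36 - 70 ≡ 19; y = λ·(48 - 19) - 6 ≡ 9. → (19, 9)

(19, 9)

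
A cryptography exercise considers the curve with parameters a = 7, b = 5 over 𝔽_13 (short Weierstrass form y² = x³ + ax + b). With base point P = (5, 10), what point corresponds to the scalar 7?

(2, 1)

Repeated addition: build up to 7P.
2P: tangent at (5, 10): λ = (3·5² + 7)/(2·10) ≡ 4/7. 7⁻¹ ≡ 2 (mod 13), so λ ≡ 4·2 ≡ 8.
  x = λ² - 5 - 5 = 64 - 10 ≡ 2; y = λ·(5 - 2) - 10 ≡ 1. → (2, 1)
3P: (2, 1) + (5, 10). λ = (10 - 1)/(5 - 2) ≡ 9/3 mod 13. 3⁻¹ ≡ 9 (mod 13), so λ ≡ 3.
  x = λ² - 2 - 5 = 9 - 7 ≡ 2; y = λ·(2 - 2) - 1 ≡ 12. → (2, 12)
4P: (2, 12) + (5, 10). λ = (10 - 12)/(5 - 2) ≡ 11/3 mod 13. 3⁻¹ ≡ 9 (mod 13) since 3·9 = 27 ≡ 1, so λ ≡ 8.
  x = λ² - 2 - 5 = 64 - 7 ≡ 5; y = λ·(2 - 5) - 12 ≡ 3. → (5, 3)
5P: (5, 3) + (5, 10): same x and y₁ ≡ -y₂, so the sum is the point at infinity.
6P: the point at infinity + (5, 10) = (5, 10) (identity).
7P: tangent at (5, 10): λ = (3·5² + 7)/(2·10) ≡ 4/7. 7⁻¹ ≡ 2 (mod 13) since 7·2 = 14 ≡ 1, so λ ≡ 4·2 ≡ 8.
  x = λ² - 5 - 5 = 64 - 10 ≡ 2; y = λ·(5 - 2) - 10 ≡ 1. → (2, 1)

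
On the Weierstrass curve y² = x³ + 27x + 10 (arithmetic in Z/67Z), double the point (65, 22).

tangent at (65, 22): λ = (3·65² + 27)/(2·22) ≡ 39/44. 44⁻¹ ≡ 32 (mod 67), so λ ≡ 39·32 ≡ 42.
  x = λ² - 65 - 65 = 1764 - 130 ≡ 26; y = λ·(65 - 26) - 22 ≡ 8. → (26, 8)

(26, 8)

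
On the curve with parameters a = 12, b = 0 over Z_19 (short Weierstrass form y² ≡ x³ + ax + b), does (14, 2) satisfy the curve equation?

no

y² = 2² ≡ 4; x³ + 12x + 0 = 2912 ≡ 5 (mod 19). 4 ≠ 5.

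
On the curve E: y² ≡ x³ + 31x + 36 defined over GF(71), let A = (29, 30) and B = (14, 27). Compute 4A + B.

(17, 3)

First 4A:
Double-and-add on 4 = (100)₂. Start with A = (29, 30) for the leading 1-bit.
double: tangent at (29, 30): λ = (3·29² + 31)/(2·30) ≡ 69/60. 60⁻¹ ≡ 58 (mod 71) since 60·58 = 3480 ≡ 1, so λ ≡ 69·58 ≡ 26.
  x = λ² - 29 - 29 = 676 - 58 ≡ 50; y = λ·(29 - 50) - 30 ≡ 63. → (50, 63)
double: tangent at (50, 63): λ = (3·50² + 31)/(2·63) ≡ 5/55. 55⁻¹ ≡ 31 (mod 71), so λ ≡ 5·31 ≡ 13.
  x = λ² - 50 - 50 = 169 - 100 ≡ 69; y = λ·(50 - 69) - 63 ≡ 45. → (69, 45)
4A = (69, 45).
Finally 4A + B:
(69, 45) + (14, 27). λ = (27 - 45)/(14 - 69) ≡ 53/16 mod 71. 16⁻¹ ≡ 40 (mod 71), so λ ≡ 61.
  x = λ² - 69 - 14 = 3721 - 83 ≡ 17; y = λ·(69 - 17) - 45 ≡ 3. → (17, 3)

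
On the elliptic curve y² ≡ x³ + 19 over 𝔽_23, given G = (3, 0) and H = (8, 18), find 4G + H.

First 4G:
Double-and-add on 4 = (100)₂. Start with G = (3, 0) for the leading 1-bit.
double: (3, 0) + (3, 0): same x and y₁ ≡ -y₂, so the sum is O.
double: O + O = O (identity).
4G = O.
Finally 4G + H:
O + (8, 18) = (8, 18) (identity).

(8, 18)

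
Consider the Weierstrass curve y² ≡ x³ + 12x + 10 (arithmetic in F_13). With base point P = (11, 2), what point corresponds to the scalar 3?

Repeated addition: build up to 3P.
2P: tangent at (11, 2): λ = (3·11² + 12)/(2·2) ≡ 11/4. 4⁻¹ ≡ 10 (mod 13) since 4·10 = 40 ≡ 1, so λ ≡ 11·10 ≡ 6.
  x = λ² - 11 - 11 = 36 - 22 ≡ 1; y = λ·(11 - 1) - 2 ≡ 6. → (1, 6)
3P: (1, 6) + (11, 2). λ = (2 - 6)/(11 - 1) ≡ 9/10 mod 13. 10⁻¹ ≡ 4 (mod 13) since 10·4 = 40 ≡ 1, so λ ≡ 10.
  x = λ² - 1 - 11 = 100 - 12 ≡ 10; y = λ·(1 - 10) - 6 ≡ 8. → (10, 8)

(10, 8)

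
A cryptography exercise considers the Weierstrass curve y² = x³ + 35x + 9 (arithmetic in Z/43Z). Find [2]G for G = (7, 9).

tangent at (7, 9): λ = (3·7² + 35)/(2·9) ≡ 10/18. 18⁻¹ ≡ 12 (mod 43), so λ ≡ 10·12 ≡ 34.
  x = λ² - 7 - 7 = 1156 - 14 ≡ 24; y = λ·(7 - 24) - 9 ≡ 15. → (24, 15)

(24, 15)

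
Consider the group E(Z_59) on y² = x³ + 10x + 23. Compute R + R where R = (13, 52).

(34, 45)

tangent at (13, 52): λ = (3·13² + 10)/(2·52) ≡ 45/45. 45⁻¹ ≡ 21 (mod 59), so λ ≡ 45·21 ≡ 1.
  x = λ² - 13 - 13 = 1 - 26 ≡ 34; y = λ·(13 - 34) - 52 ≡ 45. → (34, 45)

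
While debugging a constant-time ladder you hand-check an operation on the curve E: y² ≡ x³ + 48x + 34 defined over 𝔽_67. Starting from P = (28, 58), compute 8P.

(4, 42)

Double-and-add on 8 = (1000)₂. Start with P = (28, 58) for the leading 1-bit.
double: tangent at (28, 58): λ = (3·28² + 48)/(2·58) ≡ 55/49. 49⁻¹ ≡ 26 (mod 67) since 49·26 = 1274 ≡ 1, so λ ≡ 55·26 ≡ 23.
  x = λ² - 28 - 28 = 529 - 56 ≡ 4; y = λ·(28 - 4) - 58 ≡ 25. → (4, 25)
double: tangent at (4, 25): λ = (3·4² + 48)/(2·25) ≡ 29/50. 50⁻¹ ≡ 63 (mod 67) since 50·63 = 3150 ≡ 1, so λ ≡ 29·63 ≡ 18.
  x = λ² - 4 - 4 = 324 - 8 ≡ 48; y = λ·(4 - 48) - 25 ≡ 54. → (48, 54)
double: tangent at (48, 54): λ = (3·48² + 48)/(2·54) ≡ 59/41. 41⁻¹ ≡ 18 (mod 67) since 41·18 = 738 ≡ 1, so λ ≡ 59·18 ≡ 57.
  x = λ² - 48 - 48 = 3249 - 96 ≡ 4; y = λ·(48 - 4) - 54 ≡ 42. → (4, 42)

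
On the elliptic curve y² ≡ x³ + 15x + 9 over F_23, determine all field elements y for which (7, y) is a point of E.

x³ + 15x + 9 = 457 ≡ 20 (mod 23).
20 is a non-residue mod 23; no y exists.

none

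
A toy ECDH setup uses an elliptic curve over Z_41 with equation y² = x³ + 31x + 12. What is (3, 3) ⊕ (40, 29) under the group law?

(30, 29)

(3, 3) + (40, 29). λ = (29 - 3)/(40 - 3) ≡ 26/37 mod 41. 37⁻¹ ≡ 10 (mod 41), so λ ≡ 14.
  x = λ² - 3 - 40 = 196 - 43 ≡ 30; y = λ·(3 - 30) - 3 ≡ 29. → (30, 29)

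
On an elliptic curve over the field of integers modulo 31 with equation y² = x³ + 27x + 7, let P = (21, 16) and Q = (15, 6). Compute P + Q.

(15, 25)

(21, 16) + (15, 6). λ = (6 - 16)/(15 - 21) ≡ 21/25 mod 31. 25⁻¹ ≡ 5 (mod 31) since 25·5 = 125 ≡ 1, so λ ≡ 12.
  x = λ² - 21 - 15 = 144 - 36 ≡ 15; y = λ·(21 - 15) - 16 ≡ 25. → (15, 25)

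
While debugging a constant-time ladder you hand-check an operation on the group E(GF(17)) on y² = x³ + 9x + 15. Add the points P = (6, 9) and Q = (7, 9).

(4, 8)

(6, 9) + (7, 9). λ = (9 - 9)/(7 - 6) ≡ 0/1 mod 17. 1⁻¹ ≡ 1 (mod 17) since 1·1 = 1 ≡ 1, so λ ≡ 0.
  x = λ² - 6 - 7 = 0 - 13 ≡ 4; y = λ·(6 - 4) - 9 ≡ 8. → (4, 8)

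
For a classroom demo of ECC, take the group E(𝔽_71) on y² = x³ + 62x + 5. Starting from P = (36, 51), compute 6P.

(17, 24)

Double-and-add on 6 = (110)₂. Start with P = (36, 51) for the leading 1-bit.
double: tangent at (36, 51): λ = (3·36² + 62)/(2·51) ≡ 45/31. 31⁻¹ ≡ 55 (mod 71) since 31·55 = 1705 ≡ 1, so λ ≡ 45·55 ≡ 61.
  x = λ² - 36 - 36 = 3721 - 72 ≡ 28; y = λ·(36 - 28) - 51 ≡ 11. → (28, 11)
add P: (28, 11) + (36, 51). λ = (51 - 11)/(36 - 28) ≡ 40/8 mod 71. 8⁻¹ ≡ 9 (mod 71) since 8·9 = 72 ≡ 1, so λ ≡ 5.
  x = λ² - 28 - 36 = 25 - 64 ≡ 32; y = λ·(28 - 32) - 11 ≡ 40. → (32, 40)
double: tangent at (32, 40): λ = (3·32² + 62)/(2·40) ≡ 10/9. 9⁻¹ ≡ 8 (mod 71) since 9·8 = 72 ≡ 1, so λ ≡ 10·8 ≡ 9.
  x = λ² - 32 - 32 = 81 - 64 ≡ 17; y = λ·(32 - 17) - 40 ≡ 24. → (17, 24)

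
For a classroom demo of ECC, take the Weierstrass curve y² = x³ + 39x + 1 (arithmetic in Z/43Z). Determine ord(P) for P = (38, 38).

7

2P: tangent at (38, 38): λ = (3·38² + 39)/(2·38) ≡ 28/33. 33⁻¹ ≡ 30 (mod 43), so λ ≡ 28·30 ≡ 23.
  x = λ² - 38 - 38 = 529 - 76 ≡ 23; y = λ·(38 - 23) - 38 ≡ 6. → (23, 6)
3P: (23, 6) + (38, 38). λ = (38 - 6)/(38 - 23) ≡ 32/15 mod 43. 15⁻¹ ≡ 23 (mod 43), so λ ≡ 5.
  x = λ² - 23 - 38 = 25 - 61 ≡ 7; y = λ·(23 - 7) - 6 ≡ 31. → (7, 31)
4P: (7, 31) + (38, 38). λ = (38 - 31)/(38 - 7) ≡ 7/31 mod 43. 31⁻¹ ≡ 25 (mod 43), so λ ≡ 3.
  x = λ² - 7 - 38 = 9 - 45 ≡ 7; y = λ·(7 - 7) - 31 ≡ 12. → (7, 12)
5P: (7, 12) + (38, 38). λ = (38 - 12)/(38 - 7) ≡ 26/31 mod 43. 31⁻¹ ≡ 25 (mod 43), so λ ≡ 5.
  x = λ² - 7 - 38 = 25 - 45 ≡ 23; y = λ·(7 - 23) - 12 ≡ 37. → (23, 37)
6P: (23, 37) + (38, 38). λ = (38 - 37)/(38 - 23) ≡ 1/15 mod 43. 15⁻¹ ≡ 23 (mod 43), so λ ≡ 23.
  x = λ² - 23 - 38 = 529 - 61 ≡ 38; y = λ·(23 - 38) - 37 ≡ 5. → (38, 5)
7P: (38, 5) + (38, 38): same x and y₁ ≡ -y₂, so the sum is O.
7P = O, so the order is 7.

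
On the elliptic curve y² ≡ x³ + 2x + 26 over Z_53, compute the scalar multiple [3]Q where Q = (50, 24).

(47, 40)

Repeated addition: build up to 3Q.
2Q: tangent at (50, 24): λ = (3·50² + 2)/(2·24) ≡ 29/48. 48⁻¹ ≡ 21 (mod 53), so λ ≡ 29·21 ≡ 26.
  x = λ² - 50 - 50 = 676 - 100 ≡ 46; y = λ·(50 - 46) - 24 ≡ 27. → (46, 27)
3Q: (46, 27) + (50, 24). λ = (24 - 27)/(50 - 46) ≡ 50/4 mod 53. 4⁻¹ ≡ 40 (mod 53) since 4·40 = 160 ≡ 1, so λ ≡ 39.
  x = λ² - 46 - 50 = 1521 - 96 ≡ 47; y = λ·(46 - 47) - 27 ≡ 40. → (47, 40)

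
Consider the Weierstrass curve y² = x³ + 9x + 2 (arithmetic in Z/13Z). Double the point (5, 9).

(6, 8)

tangent at (5, 9): λ = (3·5² + 9)/(2·9) ≡ 6/5. 5⁻¹ ≡ 8 (mod 13) since 5·8 = 40 ≡ 1, so λ ≡ 6·8 ≡ 9.
  x = λ² - 5 - 5 = 81 - 10 ≡ 6; y = λ·(5 - 6) - 9 ≡ 8. → (6, 8)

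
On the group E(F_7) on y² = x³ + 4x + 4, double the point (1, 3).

tangent at (1, 3): λ = (3·1² + 4)/(2·3) ≡ 0/6. 6⁻¹ ≡ 6 (mod 7), so λ ≡ 0·6 ≡ 0.
  x = λ² - 1 - 1 = 0 - 2 ≡ 5; y = λ·(1 - 5) - 3 ≡ 4. → (5, 4)

(5, 4)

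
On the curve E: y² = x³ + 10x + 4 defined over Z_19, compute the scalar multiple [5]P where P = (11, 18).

(11, 18)

Repeated addition: build up to 5P.
2P: tangent at (11, 18): λ = (3·11² + 10)/(2·18) ≡ 12/17. 17⁻¹ ≡ 9 (mod 19), so λ ≡ 12·9 ≡ 13.
  x = λ² - 11 - 11 = 169 - 22 ≡ 14; y = λ·(11 - 14) - 18 ≡ 0. → (14, 0)
3P: (14, 0) + (11, 18). λ = (18 - 0)/(11 - 14) ≡ 18/16 mod 19. 16⁻¹ ≡ 6 (mod 19), so λ ≡ 13.
  x = λ² - 14 - 11 = 169 - 25 ≡ 11; y = λ·(14 - 11) - 0 ≡ 1. → (11, 1)
4P: (11, 1) + (11, 18): same x and y₁ ≡ -y₂, so the sum is O.
5P: O + (11, 18) = (11, 18) (identity).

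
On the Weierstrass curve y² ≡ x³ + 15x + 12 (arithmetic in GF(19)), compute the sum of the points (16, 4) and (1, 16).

(11, 11)

(16, 4) + (1, 16). λ = (16 - 4)/(1 - 16) ≡ 12/4 mod 19. 4⁻¹ ≡ 5 (mod 19), so λ ≡ 3.
  x = λ² - 16 - 1 = 9 - 17 ≡ 11; y = λ·(16 - 11) - 4 ≡ 11. → (11, 11)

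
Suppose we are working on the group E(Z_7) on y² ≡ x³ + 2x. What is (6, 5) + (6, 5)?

tangent at (6, 5): λ = (3·6² + 2)/(2·5) ≡ 5/3. 3⁻¹ ≡ 5 (mod 7), so λ ≡ 5·5 ≡ 4.
  x = λ² - 6 - 6 = 16 - 12 ≡ 4; y = λ·(6 - 4) - 5 ≡ 3. → (4, 3)

(4, 3)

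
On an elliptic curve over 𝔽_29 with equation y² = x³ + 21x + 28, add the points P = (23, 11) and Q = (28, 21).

(11, 13)

(23, 11) + (28, 21). λ = (21 - 11)/(28 - 23) ≡ 10/5 mod 29. 5⁻¹ ≡ 6 (mod 29) since 5·6 = 30 ≡ 1, so λ ≡ 2.
  x = λ² - 23 - 28 = 4 - 51 ≡ 11; y = λ·(23 - 11) - 11 ≡ 13. → (11, 13)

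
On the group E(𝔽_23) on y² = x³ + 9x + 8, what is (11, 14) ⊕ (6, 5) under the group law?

(11, 14) + (6, 5). λ = (5 - 14)/(6 - 11) ≡ 14/18 mod 23. 18⁻¹ ≡ 9 (mod 23) since 18·9 = 162 ≡ 1, so λ ≡ 11.
  x = λ² - 11 - 6 = 121 - 17 ≡ 12; y = λ·(11 - 12) - 14 ≡ 21. → (12, 21)

(12, 21)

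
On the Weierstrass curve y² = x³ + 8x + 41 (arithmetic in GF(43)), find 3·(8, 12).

(31, 25)

Write P = (8, 12).
Repeated addition: build up to 3P.
2P: tangent at (8, 12): λ = (3·8² + 8)/(2·12) ≡ 28/24. 24⁻¹ ≡ 9 (mod 43) since 24·9 = 216 ≡ 1, so λ ≡ 28·9 ≡ 37.
  x = λ² - 8 - 8 = 1369 - 16 ≡ 20; y = λ·(8 - 20) - 12 ≡ 17. → (20, 17)
3P: (20, 17) + (8, 12). λ = (12 - 17)/(8 - 20) ≡ 38/31 mod 43. 31⁻¹ ≡ 25 (mod 43) since 31·25 = 775 ≡ 1, so λ ≡ 4.
  x = λ² - 20 - 8 = 16 - 28 ≡ 31; y = λ·(20 - 31) - 17 ≡ 25. → (31, 25)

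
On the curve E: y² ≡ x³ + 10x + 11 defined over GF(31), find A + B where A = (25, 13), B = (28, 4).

(25, 13) + (28, 4). λ = (4 - 13)/(28 - 25) ≡ 22/3 mod 31. 3⁻¹ ≡ 21 (mod 31) since 3·21 = 63 ≡ 1, so λ ≡ 28.
  x = λ² - 25 - 28 = 784 - 53 ≡ 18; y = λ·(25 - 18) - 13 ≡ 28. → (18, 28)

(18, 28)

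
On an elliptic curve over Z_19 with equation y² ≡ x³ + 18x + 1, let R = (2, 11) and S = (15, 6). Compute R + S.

(18, 1)

(2, 11) + (15, 6). λ = (6 - 11)/(15 - 2) ≡ 14/13 mod 19. 13⁻¹ ≡ 3 (mod 19) since 13·3 = 39 ≡ 1, so λ ≡ 4.
  x = λ² - 2 - 15 = 16 - 17 ≡ 18; y = λ·(2 - 18) - 11 ≡ 1. → (18, 1)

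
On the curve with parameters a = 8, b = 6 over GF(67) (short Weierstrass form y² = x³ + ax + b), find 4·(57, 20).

(61, 12)

Write G = (57, 20).
Repeated addition: build up to 4G.
2G: tangent at (57, 20): λ = (3·57² + 8)/(2·20) ≡ 40/40. 40⁻¹ ≡ 62 (mod 67), so λ ≡ 40·62 ≡ 1.
  x = λ² - 57 - 57 = 1 - 114 ≡ 21; y = λ·(57 - 21) - 20 ≡ 16. → (21, 16)
3G: (21, 16) + (57, 20). λ = (20 - 16)/(57 - 21) ≡ 4/36 mod 67. 36⁻¹ ≡ 54 (mod 67), so λ ≡ 15.
  x = λ² - 21 - 57 = 225 - 78 ≡ 13; y = λ·(21 - 13) - 16 ≡ 37. → (13, 37)
4G: (13, 37) + (57, 20). λ = (20 - 37)/(57 - 13) ≡ 50/44 mod 67. 44⁻¹ ≡ 32 (mod 67), so λ ≡ 59.
  x = λ² - 13 - 57 = 3481 - 70 ≡ 61; y = λ·(13 - 61) - 37 ≡ 12. → (61, 12)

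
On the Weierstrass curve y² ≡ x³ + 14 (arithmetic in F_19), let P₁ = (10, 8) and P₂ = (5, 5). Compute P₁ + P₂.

(10, 8) + (5, 5). λ = (5 - 8)/(5 - 10) ≡ 16/14 mod 19. 14⁻¹ ≡ 15 (mod 19), so λ ≡ 12.
  x = λ² - 10 - 5 = 144 - 15 ≡ 15; y = λ·(10 - 15) - 8 ≡ 8. → (15, 8)

(15, 8)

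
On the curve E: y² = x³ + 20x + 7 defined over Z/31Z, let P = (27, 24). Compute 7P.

Repeated addition: build up to 7P.
2P: tangent at (27, 24): λ = (3·27² + 20)/(2·24) ≡ 6/17. 17⁻¹ ≡ 11 (mod 31), so λ ≡ 6·11 ≡ 4.
  x = λ² - 27 - 27 = 16 - 54 ≡ 24; y = λ·(27 - 24) - 24 ≡ 19. → (24, 19)
3P: (24, 19) + (27, 24). λ = (24 - 19)/(27 - 24) ≡ 5/3 mod 31. 3⁻¹ ≡ 21 (mod 31), so λ ≡ 12.
  x = λ² - 24 - 27 = 144 - 51 ≡ 0; y = λ·(24 - 0) - 19 ≡ 21. → (0, 21)
4P: (0, 21) + (27, 24). λ = (24 - 21)/(27 - 0) ≡ 3/27 mod 31. 27⁻¹ ≡ 23 (mod 31), so λ ≡ 7.
  x = λ² - 0 - 27 = 49 - 27 ≡ 22; y = λ·(0 - 22) - 21 ≡ 11. → (22, 11)
5P: (22, 11) + (27, 24). λ = (24 - 11)/(27 - 22) ≡ 13/5 mod 31. 5⁻¹ ≡ 25 (mod 31), so λ ≡ 15.
  x = λ² - 22 - 27 = 225 - 49 ≡ 21; y = λ·(22 - 21) - 11 ≡ 4. → (21, 4)
6P: (21, 4) + (27, 24). λ = (24 - 4)/(27 - 21) ≡ 20/6 mod 31. 6⁻¹ ≡ 26 (mod 31), so λ ≡ 24.
  x = λ² - 21 - 27 = 576 - 48 ≡ 1; y = λ·(21 - 1) - 4 ≡ 11. → (1, 11)
7P: (1, 11) + (27, 24). λ = (24 - 11)/(27 - 1) ≡ 13/26 mod 31. 26⁻¹ ≡ 6 (mod 31), so λ ≡ 16.
  x = λ² - 1 - 27 = 256 - 28 ≡ 11; y = λ·(1 - 11) - 11 ≡ 15. → (11, 15)

(11, 15)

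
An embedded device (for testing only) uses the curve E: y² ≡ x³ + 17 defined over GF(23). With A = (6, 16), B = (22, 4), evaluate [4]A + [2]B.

First 4A:
Double-and-add on 4 = (100)₂. Start with A = (6, 16) for the leading 1-bit.
double: tangent at (6, 16): λ = (3·6² + 0)/(2·16) ≡ 16/9. 9⁻¹ ≡ 18 (mod 23), so λ ≡ 16·18 ≡ 12.
  x = λ² - 6 - 6 = 144 - 12 ≡ 17; y = λ·(6 - 17) - 16 ≡ 13. → (17, 13)
double: tangent at (17, 13): λ = (3·17² + 0)/(2·13) ≡ 16/3. 3⁻¹ ≡ 8 (mod 23) since 3·8 = 24 ≡ 1, so λ ≡ 16·8 ≡ 13.
  x = λ² - 17 - 17 = 169 - 34 ≡ 20; y = λ·(17 - 20) - 13 ≡ 17. → (20, 17)
4A = (20, 17).
Next 2B:
Repeated addition: build up to 2B.
2B: tangent at (22, 4): λ = (3·22² + 0)/(2·4) ≡ 3/8. 8⁻¹ ≡ 3 (mod 23) since 8·3 = 24 ≡ 1, so λ ≡ 3·3 ≡ 9.
  x = λ² - 22 - 22 = 81 - 44 ≡ 14; y = λ·(22 - 14) - 4 ≡ 22. → (14, 22)
2B = (14, 22).
Finally 4A + 2B:
(20, 17) + (14, 22). λ = (22 - 17)/(14 - 20) ≡ 5/17 mod 23. 17⁻¹ ≡ 19 (mod 23), so λ ≡ 3.
  x = λ² - 20 - 14 = 9 - 34 ≡ 21; y = λ·(20 - 21) - 17 ≡ 3. → (21, 3)

(21, 3)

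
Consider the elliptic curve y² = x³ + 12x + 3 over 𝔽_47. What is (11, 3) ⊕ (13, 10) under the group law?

(0, 12)

(11, 3) + (13, 10). λ = (10 - 3)/(13 - 11) ≡ 7/2 mod 47. 2⁻¹ ≡ 24 (mod 47) since 2·24 = 48 ≡ 1, so λ ≡ 27.
  x = λ² - 11 - 13 = 729 - 24 ≡ 0; y = λ·(11 - 0) - 3 ≡ 12. → (0, 12)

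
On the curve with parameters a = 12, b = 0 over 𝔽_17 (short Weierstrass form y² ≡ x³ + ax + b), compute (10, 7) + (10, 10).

The two points share x = 10 and their y-coordinates satisfy 7 + 10 ≡ 0 (mod 17), so they are inverses. Their sum is O.

O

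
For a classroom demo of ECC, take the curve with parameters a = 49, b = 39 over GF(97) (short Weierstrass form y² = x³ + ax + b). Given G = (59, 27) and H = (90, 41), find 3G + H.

(20, 80)

First 3G:
Repeated addition: build up to 3G.
2G: tangent at (59, 27): λ = (3·59² + 49)/(2·27) ≡ 16/54. 54⁻¹ ≡ 9 (mod 97), so λ ≡ 16·9 ≡ 47.
  x = λ² - 59 - 59 = 2209 - 118 ≡ 54; y = λ·(59 - 54) - 27 ≡ 14. → (54, 14)
3G: (54, 14) + (59, 27). λ = (27 - 14)/(59 - 54) ≡ 13/5 mod 97. 5⁻¹ ≡ 39 (mod 97), so λ ≡ 22.
  x = λ² - 54 - 59 = 484 - 113 ≡ 80; y = λ·(54 - 80) - 14 ≡ 93. → (80, 93)
3G = (80, 93).
Finally 3G + H:
(80, 93) + (90, 41). λ = (41 - 93)/(90 - 80) ≡ 45/10 mod 97. 10⁻¹ ≡ 68 (mod 97) since 10·68 = 680 ≡ 1, so λ ≡ 53.
  x = λ² - 80 - 90 = 2809 - 170 ≡ 20; y = λ·(80 - 20) - 93 ≡ 80. → (20, 80)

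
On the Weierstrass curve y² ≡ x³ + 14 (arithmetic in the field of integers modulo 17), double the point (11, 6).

(8, 4)

tangent at (11, 6): λ = (3·11² + 0)/(2·6) ≡ 6/12. 12⁻¹ ≡ 10 (mod 17) since 12·10 = 120 ≡ 1, so λ ≡ 6·10 ≡ 9.
  x = λ² - 11 - 11 = 81 - 22 ≡ 8; y = λ·(11 - 8) - 6 ≡ 4. → (8, 4)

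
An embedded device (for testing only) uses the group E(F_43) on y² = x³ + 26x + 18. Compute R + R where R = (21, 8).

tangent at (21, 8): λ = (3·21² + 26)/(2·8) ≡ 16/16. 16⁻¹ ≡ 35 (mod 43), so λ ≡ 16·35 ≡ 1.
  x = λ² - 21 - 21 = 1 - 42 ≡ 2; y = λ·(21 - 2) - 8 ≡ 11. → (2, 11)

(2, 11)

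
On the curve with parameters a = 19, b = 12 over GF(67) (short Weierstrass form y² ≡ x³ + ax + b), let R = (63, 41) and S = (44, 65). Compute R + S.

(44, 2)

(63, 41) + (44, 65). λ = (65 - 41)/(44 - 63) ≡ 24/48 mod 67. 48⁻¹ ≡ 7 (mod 67), so λ ≡ 34.
  x = λ² - 63 - 44 = 1156 - 107 ≡ 44; y = λ·(63 - 44) - 41 ≡ 2. → (44, 2)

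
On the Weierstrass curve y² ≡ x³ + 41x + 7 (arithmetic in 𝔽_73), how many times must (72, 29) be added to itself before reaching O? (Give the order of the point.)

2P: tangent at (72, 29): λ = (3·72² + 41)/(2·29) ≡ 44/58. 58⁻¹ ≡ 34 (mod 73), so λ ≡ 44·34 ≡ 36.
  x = λ² - 72 - 72 = 1296 - 144 ≡ 57; y = λ·(72 - 57) - 29 ≡ 0. → (57, 0)
3P: (57, 0) + (72, 29). λ = (29 - 0)/(72 - 57) ≡ 29/15 mod 73. 15⁻¹ ≡ 39 (mod 73), so λ ≡ 36.
  x = λ² - 57 - 72 = 1296 - 129 ≡ 72; y = λ·(57 - 72) - 0 ≡ 44. → (72, 44)
4P: (72, 44) + (72, 29): same x and y₁ ≡ -y₂, so the sum is O.
4P = O, so the order is 4.

4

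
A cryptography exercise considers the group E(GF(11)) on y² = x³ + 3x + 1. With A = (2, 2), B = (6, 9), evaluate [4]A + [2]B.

First 4A:
Double-and-add on 4 = (100)₂. Start with A = (2, 2) for the leading 1-bit.
double: tangent at (2, 2): λ = (3·2² + 3)/(2·2) ≡ 4/4. 4⁻¹ ≡ 3 (mod 11), so λ ≡ 4·3 ≡ 1.
  x = λ² - 2 - 2 = 1 - 4 ≡ 8; y = λ·(2 - 8) - 2 ≡ 3. → (8, 3)
double: tangent at (8, 3): λ = (3·8² + 3)/(2·3) ≡ 8/6. 6⁻¹ ≡ 2 (mod 11), so λ ≡ 8·2 ≡ 5.
  x = λ² - 8 - 8 = 25 - 16 ≡ 9; y = λ·(8 - 9) - 3 ≡ 3. → (9, 3)
4A = (9, 3).
Next 2B:
Repeated addition: build up to 2B.
2B: tangent at (6, 9): λ = (3·6² + 3)/(2·9) ≡ 1/7. 7⁻¹ ≡ 8 (mod 11), so λ ≡ 1·8 ≡ 8.
  x = λ² - 6 - 6 = 64 - 12 ≡ 8; y = λ·(6 - 8) - 9 ≡ 8. → (8, 8)
2B = (8, 8).
Finally 4A + 2B:
(9, 3) + (8, 8). λ = (8 - 3)/(8 - 9) ≡ 5/10 mod 11. 10⁻¹ ≡ 10 (mod 11) since 10·10 = 100 ≡ 1, so λ ≡ 6.
  x = λ² - 9 - 8 = 36 - 17 ≡ 8; y = λ·(9 - 8) - 3 ≡ 3. → (8, 3)

(8, 3)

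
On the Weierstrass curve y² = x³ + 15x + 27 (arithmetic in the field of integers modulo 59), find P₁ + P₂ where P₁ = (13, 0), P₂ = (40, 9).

(13, 0) + (40, 9). λ = (9 - 0)/(40 - 13) ≡ 9/27 mod 59. 27⁻¹ ≡ 35 (mod 59), so λ ≡ 20.
  x = λ² - 13 - 40 = 400 - 53 ≡ 52; y = λ·(13 - 52) - 0 ≡ 46. → (52, 46)

(52, 46)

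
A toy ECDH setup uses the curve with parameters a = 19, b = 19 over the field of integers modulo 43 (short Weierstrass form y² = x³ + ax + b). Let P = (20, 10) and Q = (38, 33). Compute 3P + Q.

First 3P:
Repeated addition: build up to 3P.
2P: tangent at (20, 10): λ = (3·20² + 19)/(2·10) ≡ 15/20. 20⁻¹ ≡ 28 (mod 43), so λ ≡ 15·28 ≡ 33.
  x = λ² - 20 - 20 = 1089 - 40 ≡ 17; y = λ·(20 - 17) - 10 ≡ 3. → (17, 3)
3P: (17, 3) + (20, 10). λ = (10 - 3)/(20 - 17) ≡ 7/3 mod 43. 3⁻¹ ≡ 29 (mod 43) since 3·29 = 87 ≡ 1, so λ ≡ 31.
  x = λ² - 17 - 20 = 961 - 37 ≡ 21; y = λ·(17 - 21) - 3 ≡ 2. → (21, 2)
3P = (21, 2).
Finally 3P + Q:
(21, 2) + (38, 33). λ = (33 - 2)/(38 - 21) ≡ 31/17 mod 43. 17⁻¹ ≡ 38 (mod 43) since 17·38 = 646 ≡ 1, so λ ≡ 17.
  x = λ² - 21 - 38 = 289 - 59 ≡ 15; y = λ·(21 - 15) - 2 ≡ 14. → (15, 14)

(15, 14)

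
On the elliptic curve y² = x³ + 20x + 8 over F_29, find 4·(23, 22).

(14, 4)

Write Q = (23, 22).
Double-and-add on 4 = (100)₂. Start with Q = (23, 22) for the leading 1-bit.
double: tangent at (23, 22): λ = (3·23² + 20)/(2·22) ≡ 12/15. 15⁻¹ ≡ 2 (mod 29) since 15·2 = 30 ≡ 1, so λ ≡ 12·2 ≡ 24.
  x = λ² - 23 - 23 = 576 - 46 ≡ 8; y = λ·(23 - 8) - 22 ≡ 19. → (8, 19)
double: tangent at (8, 19): λ = (3·8² + 20)/(2·19) ≡ 9/9. 9⁻¹ ≡ 13 (mod 29), so λ ≡ 9·13 ≡ 1.
  x = λ² - 8 - 8 = 1 - 16 ≡ 14; y = λ·(8 - 14) - 19 ≡ 4. → (14, 4)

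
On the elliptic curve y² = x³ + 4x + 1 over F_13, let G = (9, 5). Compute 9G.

(10, 1)

Double-and-add on 9 = (1001)₂. Start with G = (9, 5) for the leading 1-bit.
double: tangent at (9, 5): λ = (3·9² + 4)/(2·5) ≡ 0/10. 10⁻¹ ≡ 4 (mod 13), so λ ≡ 0·4 ≡ 0.
  x = λ² - 9 - 9 = 0 - 18 ≡ 8; y = λ·(9 - 8) - 5 ≡ 8. → (8, 8)
double: tangent at (8, 8): λ = (3·8² + 4)/(2·8) ≡ 1/3. 3⁻¹ ≡ 9 (mod 13), so λ ≡ 1·9 ≡ 9.
  x = λ² - 8 - 8 = 81 - 16 ≡ 0; y = λ·(8 - 0) - 8 ≡ 12. → (0, 12)
double: tangent at (0, 12): λ = (3·0² + 4)/(2·12) ≡ 4/11. 11⁻¹ ≡ 6 (mod 13) since 11·6 = 66 ≡ 1, so λ ≡ 4·6 ≡ 11.
  x = λ² - 0 - 0 = 121 - 0 ≡ 4; y = λ·(0 - 4) - 12 ≡ 9. → (4, 9)
add G: (4, 9) + (9, 5). λ = (5 - 9)/(9 - 4) ≡ 9/5 mod 13. 5⁻¹ ≡ 8 (mod 13) since 5·8 = 40 ≡ 1, so λ ≡ 7.
  x = λ² - 4 - 9 = 49 - 13 ≡ 10; y = λ·(4 - 10) - 9 ≡ 1. → (10, 1)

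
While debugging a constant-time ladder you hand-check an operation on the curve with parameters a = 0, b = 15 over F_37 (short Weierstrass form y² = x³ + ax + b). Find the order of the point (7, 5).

2P: tangent at (7, 5): λ = (3·7² + 0)/(2·5) ≡ 36/10. 10⁻¹ ≡ 26 (mod 37), so λ ≡ 36·26 ≡ 11.
  x = λ² - 7 - 7 = 121 - 14 ≡ 33; y = λ·(7 - 33) - 5 ≡ 5. → (33, 5)
3P: (33, 5) + (7, 5). λ = (5 - 5)/(7 - 33) ≡ 0/11 mod 37. 11⁻¹ ≡ 27 (mod 37), so λ ≡ 0.
  x = λ² - 33 - 7 = 0 - 40 ≡ 34; y = λ·(33 - 34) - 5 ≡ 32. → (34, 32)
4P: (34, 32) + (7, 5). λ = (5 - 32)/(7 - 34) ≡ 10/10 mod 37. 10⁻¹ ≡ 26 (mod 37), so λ ≡ 1.
  x = λ² - 34 - 7 = 1 - 41 ≡ 34; y = λ·(34 - 34) - 32 ≡ 5. → (34, 5)
5P: (34, 5) + (7, 5). λ = (5 - 5)/(7 - 34) ≡ 0/10 mod 37. 10⁻¹ ≡ 26 (mod 37), so λ ≡ 0.
  x = λ² - 34 - 7 = 0 - 41 ≡ 33; y = λ·(34 - 33) - 5 ≡ 32. → (33, 32)
6P: (33, 32) + (7, 5). λ = (5 - 32)/(7 - 33) ≡ 10/11 mod 37. 11⁻¹ ≡ 27 (mod 37), so λ ≡ 11.
  x = λ² - 33 - 7 = 121 - 40 ≡ 7; y = λ·(33 - 7) - 32 ≡ 32. → (7, 32)
7P: (7, 32) + (7, 5): same x and y₁ ≡ -y₂, so the sum is 𝒪.
7P = 𝒪, so the order is 7.

7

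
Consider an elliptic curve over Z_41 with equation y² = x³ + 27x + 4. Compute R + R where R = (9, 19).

tangent at (9, 19): λ = (3·9² + 27)/(2·19) ≡ 24/38. 38⁻¹ ≡ 27 (mod 41) since 38·27 = 1026 ≡ 1, so λ ≡ 24·27 ≡ 33.
  x = λ² - 9 - 9 = 1089 - 18 ≡ 5; y = λ·(9 - 5) - 19 ≡ 31. → (5, 31)

(5, 31)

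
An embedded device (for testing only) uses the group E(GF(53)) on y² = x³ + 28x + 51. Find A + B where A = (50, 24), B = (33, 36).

(50, 24) + (33, 36). λ = (36 - 24)/(33 - 50) ≡ 12/36 mod 53. 36⁻¹ ≡ 28 (mod 53), so λ ≡ 18.
  x = λ² - 50 - 33 = 324 - 83 ≡ 29; y = λ·(50 - 29) - 24 ≡ 36. → (29, 36)

(29, 36)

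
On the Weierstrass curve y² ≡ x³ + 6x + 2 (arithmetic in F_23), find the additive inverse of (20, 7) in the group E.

-(20, 7) = (20, -7 mod 23) = (20, 16).

(20, 16)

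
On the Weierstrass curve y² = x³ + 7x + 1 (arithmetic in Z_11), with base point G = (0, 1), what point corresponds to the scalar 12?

Double-and-add on 12 = (1100)₂. Start with G = (0, 1) for the leading 1-bit.
double: tangent at (0, 1): λ = (3·0² + 7)/(2·1) ≡ 7/2. 2⁻¹ ≡ 6 (mod 11) since 2·6 = 12 ≡ 1, so λ ≡ 7·6 ≡ 9.
  x = λ² - 0 - 0 = 81 - 0 ≡ 4; y = λ·(0 - 4) - 1 ≡ 7. → (4, 7)
add G: (4, 7) + (0, 1). λ = (1 - 7)/(0 - 4) ≡ 5/7 mod 11. 7⁻¹ ≡ 8 (mod 11), so λ ≡ 7.
  x = λ² - 4 - 0 = 49 - 4 ≡ 1; y = λ·(4 - 1) - 7 ≡ 3. → (1, 3)
double: tangent at (1, 3): λ = (3·1² + 7)/(2·3) ≡ 10/6. 6⁻¹ ≡ 2 (mod 11), so λ ≡ 10·2 ≡ 9.
  x = λ² - 1 - 1 = 81 - 2 ≡ 2; y = λ·(1 - 2) - 3 ≡ 10. → (2, 10)
double: tangent at (2, 10): λ = (3·2² + 7)/(2·10) ≡ 8/9. 9⁻¹ ≡ 5 (mod 11), so λ ≡ 8·5 ≡ 7.
  x = λ² - 2 - 2 = 49 - 4 ≡ 1; y = λ·(2 - 1) - 10 ≡ 8. → (1, 8)

(1, 8)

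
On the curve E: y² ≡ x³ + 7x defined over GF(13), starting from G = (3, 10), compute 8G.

Double-and-add on 8 = (1000)₂. Start with G = (3, 10) for the leading 1-bit.
double: tangent at (3, 10): λ = (3·3² + 7)/(2·10) ≡ 8/7. 7⁻¹ ≡ 2 (mod 13), so λ ≡ 8·2 ≡ 3.
  x = λ² - 3 - 3 = 9 - 6 ≡ 3; y = λ·(3 - 3) - 10 ≡ 3. → (3, 3)
double: tangent at (3, 3): λ = (3·3² + 7)/(2·3) ≡ 8/6. 6⁻¹ ≡ 11 (mod 13) since 6·11 = 66 ≡ 1, so λ ≡ 8·11 ≡ 10.
  x = λ² - 3 - 3 = 100 - 6 ≡ 3; y = λ·(3 - 3) - 3 ≡ 10. → (3, 10)
double: tangent at (3, 10): λ = (3·3² + 7)/(2·10) ≡ 8/7. 7⁻¹ ≡ 2 (mod 13), so λ ≡ 8·2 ≡ 3.
  x = λ² - 3 - 3 = 9 - 6 ≡ 3; y = λ·(3 - 3) - 10 ≡ 3. → (3, 3)

(3, 3)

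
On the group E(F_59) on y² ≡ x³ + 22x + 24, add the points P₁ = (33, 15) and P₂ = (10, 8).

(33, 15) + (10, 8). λ = (8 - 15)/(10 - 33) ≡ 52/36 mod 59. 36⁻¹ ≡ 41 (mod 59) since 36·41 = 1476 ≡ 1, so λ ≡ 8.
  x = λ² - 33 - 10 = 64 - 43 ≡ 21; y = λ·(33 - 21) - 15 ≡ 22. → (21, 22)

(21, 22)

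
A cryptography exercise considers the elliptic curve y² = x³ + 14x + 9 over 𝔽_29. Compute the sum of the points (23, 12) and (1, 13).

(21, 9)

(23, 12) + (1, 13). λ = (13 - 12)/(1 - 23) ≡ 1/7 mod 29. 7⁻¹ ≡ 25 (mod 29) since 7·25 = 175 ≡ 1, so λ ≡ 25.
  x = λ² - 23 - 1 = 625 - 24 ≡ 21; y = λ·(23 - 21) - 12 ≡ 9. → (21, 9)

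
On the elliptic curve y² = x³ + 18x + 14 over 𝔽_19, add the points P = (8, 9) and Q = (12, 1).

(3, 0)

(8, 9) + (12, 1). λ = (1 - 9)/(12 - 8) ≡ 11/4 mod 19. 4⁻¹ ≡ 5 (mod 19), so λ ≡ 17.
  x = λ² - 8 - 12 = 289 - 20 ≡ 3; y = λ·(8 - 3) - 9 ≡ 0. → (3, 0)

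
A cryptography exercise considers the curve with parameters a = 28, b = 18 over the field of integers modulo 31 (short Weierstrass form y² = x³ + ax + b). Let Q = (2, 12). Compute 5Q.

(4, 16)

Double-and-add on 5 = (101)₂. Start with Q = (2, 12) for the leading 1-bit.
double: tangent at (2, 12): λ = (3·2² + 28)/(2·12) ≡ 9/24. 24⁻¹ ≡ 22 (mod 31) since 24·22 = 528 ≡ 1, so λ ≡ 9·22 ≡ 12.
  x = λ² - 2 - 2 = 144 - 4 ≡ 16; y = λ·(2 - 16) - 12 ≡ 6. → (16, 6)
double: tangent at (16, 6): λ = (3·16² + 28)/(2·6) ≡ 21/12. 12⁻¹ ≡ 13 (mod 31), so λ ≡ 21·13 ≡ 25.
  x = λ² - 16 - 16 = 625 - 32 ≡ 4; y = λ·(16 - 4) - 6 ≡ 15. → (4, 15)
add Q: (4, 15) + (2, 12). λ = (12 - 15)/(2 - 4) ≡ 28/29 mod 31. 29⁻¹ ≡ 15 (mod 31), so λ ≡ 17.
  x = λ² - 4 - 2 = 289 - 6 ≡ 4; y = λ·(4 - 4) - 15 ≡ 16. → (4, 16)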